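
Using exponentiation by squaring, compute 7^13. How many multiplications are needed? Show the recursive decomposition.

Computing 7^13 by squaring (build up from 7^1; each line after the first costs one multiplication):

7^1 = 7
7^2 = (7^1)^2 = 7^2 = 49
7^3 = 7 * 7^2 = 7 * 49 = 343
7^6 = (7^3)^2 = 343^2 = 117649
7^12 = (7^6)^2 = 117649^2 = 13841287201
7^13 = 7 * 7^12 = 7 * 13841287201 = 96889010407

Result: 96889010407
Multiplications needed: 5 (5 lines after 7^1)

7^13 = 96889010407. Using exponentiation by squaring, this requires 5 multiplications. The key idea: if the exponent is even, square the half-power; if odd, multiply by the base once.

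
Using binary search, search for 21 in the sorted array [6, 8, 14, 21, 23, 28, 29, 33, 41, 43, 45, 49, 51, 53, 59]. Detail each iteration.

Binary search for 21 in [6, 8, 14, 21, 23, 28, 29, 33, 41, 43, 45, 49, 51, 53, 59]:

lo=0, hi=14, mid=7, arr[mid]=33 -> 33 > 21, search left half
lo=0, hi=6, mid=3, arr[mid]=21 -> Found target at index 3!

Binary search finds 21 at index 3 after 2 comparisons. The search repeatedly halves the search space by comparing with the middle element.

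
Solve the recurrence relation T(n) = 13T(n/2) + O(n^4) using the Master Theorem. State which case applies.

Master Theorem for T(n) = 13T(n/2) + O(n^4):

a = 13, b = 2, c = 4
log_b(a) = log_2(13) = 3.7004

Case 3: c = 4 > log_2(13) = 3.7004
T(n) = O(n^4) = O(n^4)

For T(n) = 13T(n/2) + O(n^4): log_2(13) = 3.7004. This is Case 3 of the Master Theorem (c > log_b(a), work dominated by root), giving O(n^4).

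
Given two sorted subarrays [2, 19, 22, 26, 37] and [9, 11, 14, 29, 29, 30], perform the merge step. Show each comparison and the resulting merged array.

Merging process:

Compare 2 vs 9: take 2 from left. Merged: [2]
Compare 19 vs 9: take 9 from right. Merged: [2, 9]
Compare 19 vs 11: take 11 from right. Merged: [2, 9, 11]
Compare 19 vs 14: take 14 from right. Merged: [2, 9, 11, 14]
Compare 19 vs 29: take 19 from left. Merged: [2, 9, 11, 14, 19]
Compare 22 vs 29: take 22 from left. Merged: [2, 9, 11, 14, 19, 22]
Compare 26 vs 29: take 26 from left. Merged: [2, 9, 11, 14, 19, 22, 26]
Compare 37 vs 29: take 29 from right. Merged: [2, 9, 11, 14, 19, 22, 26, 29]
Compare 37 vs 29: take 29 from right. Merged: [2, 9, 11, 14, 19, 22, 26, 29, 29]
Compare 37 vs 30: take 30 from right. Merged: [2, 9, 11, 14, 19, 22, 26, 29, 29, 30]
Append remaining from left: [37]. Merged: [2, 9, 11, 14, 19, 22, 26, 29, 29, 30, 37]

Final merged array: [2, 9, 11, 14, 19, 22, 26, 29, 29, 30, 37]
Total comparisons: 10

The merged array is [2, 9, 11, 14, 19, 22, 26, 29, 29, 30, 37], requiring 10 comparisons. The merge step runs in O(n) time where n is the total number of elements.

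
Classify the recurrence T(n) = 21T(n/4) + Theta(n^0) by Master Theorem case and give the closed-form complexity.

Master Theorem for T(n) = 21T(n/4) + O(n^0):

a = 21, b = 4, c = 0
log_b(a) = log_4(21) = 2.1962

Case 1: c = 0 < log_4(21) = 2.1962
T(n) = O(n^(log_4 21))

For T(n) = 21T(n/4) + O(n^0): log_4(21) = 2.1962. This is Case 1 of the Master Theorem (c < log_b(a), work dominated by leaves), giving O(n^(log_4 21)).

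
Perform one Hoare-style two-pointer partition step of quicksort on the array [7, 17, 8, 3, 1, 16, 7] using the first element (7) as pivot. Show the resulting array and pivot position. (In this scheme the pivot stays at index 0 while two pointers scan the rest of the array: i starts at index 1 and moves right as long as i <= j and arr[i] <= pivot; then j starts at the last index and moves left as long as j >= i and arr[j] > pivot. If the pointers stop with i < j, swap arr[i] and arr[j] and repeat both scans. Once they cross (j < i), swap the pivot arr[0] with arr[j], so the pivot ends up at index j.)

Hoare-style two-pointer partition with pivot = 7:

Initial array: [7, 17, 8, 3, 1, 16, 7]

Pointers start at i = 1, j = 6.
i stops at index 1 (arr[1]=17 > 7), j stops at index 6 (arr[6]=7 <= 7): swap arr[1] and arr[6], array becomes [7, 7, 8, 3, 1, 16, 17]
i stops at index 2 (arr[2]=8 > 7), j stops at index 4 (arr[4]=1 <= 7): swap arr[2] and arr[4], array becomes [7, 7, 1, 3, 8, 16, 17]
i ends at 4, j ends at 3: the pointers have crossed (j < i), so scanning stops.

Swap pivot arr[0] with arr[3] to place pivot at position 3: [3, 7, 1, 7, 8, 16, 17]
Pivot position: 3

After partitioning with pivot 7, the array becomes [3, 7, 1, 7, 8, 16, 17]. The pivot is placed at index 3. All elements to the left of the pivot are <= 7, and all elements to the right are > 7.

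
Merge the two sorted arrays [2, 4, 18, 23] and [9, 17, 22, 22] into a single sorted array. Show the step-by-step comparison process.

Merging process:

Compare 2 vs 9: take 2 from left. Merged: [2]
Compare 4 vs 9: take 4 from left. Merged: [2, 4]
Compare 18 vs 9: take 9 from right. Merged: [2, 4, 9]
Compare 18 vs 17: take 17 from right. Merged: [2, 4, 9, 17]
Compare 18 vs 22: take 18 from left. Merged: [2, 4, 9, 17, 18]
Compare 23 vs 22: take 22 from right. Merged: [2, 4, 9, 17, 18, 22]
Compare 23 vs 22: take 22 from right. Merged: [2, 4, 9, 17, 18, 22, 22]
Append remaining from left: [23]. Merged: [2, 4, 9, 17, 18, 22, 22, 23]

Final merged array: [2, 4, 9, 17, 18, 22, 22, 23]
Total comparisons: 7

The merged array is [2, 4, 9, 17, 18, 22, 22, 23], requiring 7 comparisons. The merge step runs in O(n) time where n is the total number of elements.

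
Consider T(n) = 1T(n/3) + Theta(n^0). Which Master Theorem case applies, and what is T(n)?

Master Theorem for T(n) = 1T(n/3) + O(n^0):

a = 1, b = 3, c = 0
log_b(a) = log_3(1) = 0.0000

Case 2: c = 0 = log_3(1) = 0.0000
T(n) = O(n^0 log n) = O(log n)

For T(n) = 1T(n/3) + O(n^0): log_3(1) = 0.0000. This is Case 2 of the Master Theorem (c = log_b(a), equal work at all levels), giving O(log n).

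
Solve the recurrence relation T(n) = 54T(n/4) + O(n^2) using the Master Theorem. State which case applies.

Master Theorem for T(n) = 54T(n/4) + O(n^2):

a = 54, b = 4, c = 2
log_b(a) = log_4(54) = 2.8774

Case 1: c = 2 < log_4(54) = 2.8774
T(n) = O(n^(log_4 54))

For T(n) = 54T(n/4) + O(n^2): log_4(54) = 2.8774. This is Case 1 of the Master Theorem (c < log_b(a), work dominated by leaves), giving O(n^(log_4 54)).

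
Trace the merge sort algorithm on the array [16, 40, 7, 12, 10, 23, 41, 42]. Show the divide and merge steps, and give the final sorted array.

Merge sort trace:

Split: [16, 40, 7, 12, 10, 23, 41, 42] -> [16, 40, 7, 12] and [10, 23, 41, 42]
  Split: [16, 40, 7, 12] -> [16, 40] and [7, 12]
    Split: [16, 40] -> [16] and [40]
    Merge: [16] + [40] -> [16, 40]
    Split: [7, 12] -> [7] and [12]
    Merge: [7] + [12] -> [7, 12]
  Merge: [16, 40] + [7, 12] -> [7, 12, 16, 40]
  Split: [10, 23, 41, 42] -> [10, 23] and [41, 42]
    Split: [10, 23] -> [10] and [23]
    Merge: [10] + [23] -> [10, 23]
    Split: [41, 42] -> [41] and [42]
    Merge: [41] + [42] -> [41, 42]
  Merge: [10, 23] + [41, 42] -> [10, 23, 41, 42]
Merge: [7, 12, 16, 40] + [10, 23, 41, 42] -> [7, 10, 12, 16, 23, 40, 41, 42]

Final sorted array: [7, 10, 12, 16, 23, 40, 41, 42]

The merge sort proceeds by recursively splitting the array and merging sorted halves.
After all merges, the sorted array is [7, 10, 12, 16, 23, 40, 41, 42].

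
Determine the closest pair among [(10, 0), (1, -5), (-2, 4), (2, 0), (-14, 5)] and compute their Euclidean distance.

Computing all pairwise distances among 5 points:

d((10, 0), (1, -5)) = 10.2956
d((10, 0), (-2, 4)) = 12.6491
d((10, 0), (2, 0)) = 8.0
d((10, 0), (-14, 5)) = 24.5153
d((1, -5), (-2, 4)) = 9.4868
d((1, -5), (2, 0)) = 5.099 <-- minimum
d((1, -5), (-14, 5)) = 18.0278
d((-2, 4), (2, 0)) = 5.6569
d((-2, 4), (-14, 5)) = 12.0416
d((2, 0), (-14, 5)) = 16.7631

Closest pair: (1, -5) and (2, 0) with distance 5.099

The closest pair is (1, -5) and (2, 0) with Euclidean distance 5.099. For 5 points, brute-force pairwise comparison is shown above. For large n, the divide-and-conquer algorithm (sort by x, recurse on halves, check the dividing strip) achieves O(n log n).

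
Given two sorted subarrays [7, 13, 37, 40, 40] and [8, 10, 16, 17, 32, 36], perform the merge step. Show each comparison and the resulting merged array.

Merging process:

Compare 7 vs 8: take 7 from left. Merged: [7]
Compare 13 vs 8: take 8 from right. Merged: [7, 8]
Compare 13 vs 10: take 10 from right. Merged: [7, 8, 10]
Compare 13 vs 16: take 13 from left. Merged: [7, 8, 10, 13]
Compare 37 vs 16: take 16 from right. Merged: [7, 8, 10, 13, 16]
Compare 37 vs 17: take 17 from right. Merged: [7, 8, 10, 13, 16, 17]
Compare 37 vs 32: take 32 from right. Merged: [7, 8, 10, 13, 16, 17, 32]
Compare 37 vs 36: take 36 from right. Merged: [7, 8, 10, 13, 16, 17, 32, 36]
Append remaining from left: [37, 40, 40]. Merged: [7, 8, 10, 13, 16, 17, 32, 36, 37, 40, 40]

Final merged array: [7, 8, 10, 13, 16, 17, 32, 36, 37, 40, 40]
Total comparisons: 8

The merged array is [7, 8, 10, 13, 16, 17, 32, 36, 37, 40, 40], requiring 8 comparisons. The merge step runs in O(n) time where n is the total number of elements.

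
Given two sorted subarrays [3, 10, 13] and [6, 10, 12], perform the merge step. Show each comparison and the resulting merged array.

Merging process:

Compare 3 vs 6: take 3 from left. Merged: [3]
Compare 10 vs 6: take 6 from right. Merged: [3, 6]
Compare 10 vs 10: take 10 from left. Merged: [3, 6, 10]
Compare 13 vs 10: take 10 from right. Merged: [3, 6, 10, 10]
Compare 13 vs 12: take 12 from right. Merged: [3, 6, 10, 10, 12]
Append remaining from left: [13]. Merged: [3, 6, 10, 10, 12, 13]

Final merged array: [3, 6, 10, 10, 12, 13]
Total comparisons: 5

The merged array is [3, 6, 10, 10, 12, 13], requiring 5 comparisons. The merge step runs in O(n) time where n is the total number of elements.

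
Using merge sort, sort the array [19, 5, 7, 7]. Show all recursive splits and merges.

Merge sort trace:

Split: [19, 5, 7, 7] -> [19, 5] and [7, 7]
  Split: [19, 5] -> [19] and [5]
  Merge: [19] + [5] -> [5, 19]
  Split: [7, 7] -> [7] and [7]
  Merge: [7] + [7] -> [7, 7]
Merge: [5, 19] + [7, 7] -> [5, 7, 7, 19]

Final sorted array: [5, 7, 7, 19]

The merge sort proceeds by recursively splitting the array and merging sorted halves.
After all merges, the sorted array is [5, 7, 7, 19].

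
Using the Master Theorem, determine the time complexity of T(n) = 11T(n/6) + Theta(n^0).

Master Theorem for T(n) = 11T(n/6) + O(n^0):

a = 11, b = 6, c = 0
log_b(a) = log_6(11) = 1.3383

Case 1: c = 0 < log_6(11) = 1.3383
T(n) = O(n^(log_6 11))

For T(n) = 11T(n/6) + O(n^0): log_6(11) = 1.3383. This is Case 1 of the Master Theorem (c < log_b(a), work dominated by leaves), giving O(n^(log_6 11)).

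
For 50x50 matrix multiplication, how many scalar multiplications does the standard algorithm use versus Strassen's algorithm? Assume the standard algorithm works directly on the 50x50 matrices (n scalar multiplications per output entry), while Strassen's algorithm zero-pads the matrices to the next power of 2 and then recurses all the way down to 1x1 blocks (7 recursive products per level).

Matrix multiplication for 50x50 matrices:

Strassen's algorithm requires power-of-2 dimensions. Pad 50x50 to 64x64 (next power of 2).

Standard algorithm: 50^3 = 125000 multiplications
Strassen's algorithm: 7^(log2(64)) = 7^6 = 117649 multiplications
Savings: 125000 - 117649 = 7351 multiplications

Standard: 125000 multiplications (50^3). Strassen: 117649 multiplications (7^6, after padding to 64x64). Strassen reduces 8 recursive multiplications to 7 at each level.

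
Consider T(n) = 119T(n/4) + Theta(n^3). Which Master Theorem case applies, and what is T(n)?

Master Theorem for T(n) = 119T(n/4) + O(n^3):

a = 119, b = 4, c = 3
log_b(a) = log_4(119) = 3.4474

Case 1: c = 3 < log_4(119) = 3.4474
T(n) = O(n^(log_4 119))

For T(n) = 119T(n/4) + O(n^3): log_4(119) = 3.4474. This is Case 1 of the Master Theorem (c < log_b(a), work dominated by leaves), giving O(n^(log_4 119)).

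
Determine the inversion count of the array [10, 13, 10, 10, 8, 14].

Finding inversions in [10, 13, 10, 10, 8, 14]:

(0, 4): arr[0]=10 > arr[4]=8
(1, 2): arr[1]=13 > arr[2]=10
(1, 3): arr[1]=13 > arr[3]=10
(1, 4): arr[1]=13 > arr[4]=8
(2, 4): arr[2]=10 > arr[4]=8
(3, 4): arr[3]=10 > arr[4]=8

Total inversions: 6

The array has 6 inversion(s): (0,4), (1,2), (1,3), (1,4), (2,4), (3,4). Each pair (i,j) satisfies i < j and arr[i] > arr[j].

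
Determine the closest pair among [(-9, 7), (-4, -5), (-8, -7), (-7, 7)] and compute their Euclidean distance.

Computing all pairwise distances among 4 points:

d((-9, 7), (-4, -5)) = 13.0
d((-9, 7), (-8, -7)) = 14.0357
d((-9, 7), (-7, 7)) = 2.0 <-- minimum
d((-4, -5), (-8, -7)) = 4.4721
d((-4, -5), (-7, 7)) = 12.3693
d((-8, -7), (-7, 7)) = 14.0357

Closest pair: (-9, 7) and (-7, 7) with distance 2.0

The closest pair is (-9, 7) and (-7, 7) with Euclidean distance 2.0. For 4 points, brute-force pairwise comparison is shown above. For large n, the divide-and-conquer algorithm (sort by x, recurse on halves, check the dividing strip) achieves O(n log n).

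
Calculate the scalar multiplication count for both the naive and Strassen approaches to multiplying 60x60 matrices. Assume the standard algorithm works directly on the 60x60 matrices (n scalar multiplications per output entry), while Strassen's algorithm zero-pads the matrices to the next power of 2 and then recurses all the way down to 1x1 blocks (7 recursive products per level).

Matrix multiplication for 60x60 matrices:

Strassen's algorithm requires power-of-2 dimensions. Pad 60x60 to 64x64 (next power of 2).

Standard algorithm: 60^3 = 216000 multiplications
Strassen's algorithm: 7^(log2(64)) = 7^6 = 117649 multiplications
Savings: 216000 - 117649 = 98351 multiplications

Standard: 216000 multiplications (60^3). Strassen: 117649 multiplications (7^6, after padding to 64x64). Strassen reduces 8 recursive multiplications to 7 at each level.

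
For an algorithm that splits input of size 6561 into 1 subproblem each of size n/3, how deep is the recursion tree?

For divide and conquer with division factor 3:

Problem sizes at each level:
Level 0: 6561
Level 1: 2187
Level 2: 729
Level 3: 243
Level 4: 81
Level 5: 27
Level 6: 9
Level 7: 3
Level 8: 1

The root is level 0 and the size-1 base case is level 8 (the tree spans levels 0 through 8, i.e. 9 levels counting the root), so the depth is the number of divisions: log_3(6561) = 8

The recursion tree depth is log_3(6561) = 8. At each level, the problem size is divided by 3, so it takes 8 divisions to reduce to a base case of size 1. The algorithm makes 1 recursive call at each level.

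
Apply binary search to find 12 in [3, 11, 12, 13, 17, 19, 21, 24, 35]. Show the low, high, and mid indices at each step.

Binary search for 12 in [3, 11, 12, 13, 17, 19, 21, 24, 35]:

lo=0, hi=8, mid=4, arr[mid]=17 -> 17 > 12, search left half
lo=0, hi=3, mid=1, arr[mid]=11 -> 11 < 12, search right half
lo=2, hi=3, mid=2, arr[mid]=12 -> Found target at index 2!

Binary search finds 12 at index 2 after 3 comparisons. The search repeatedly halves the search space by comparing with the middle element.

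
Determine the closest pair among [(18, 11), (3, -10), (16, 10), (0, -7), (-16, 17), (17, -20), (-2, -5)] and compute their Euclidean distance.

Computing all pairwise distances among 7 points:

d((18, 11), (3, -10)) = 25.807
d((18, 11), (16, 10)) = 2.2361 <-- minimum
d((18, 11), (0, -7)) = 25.4558
d((18, 11), (-16, 17)) = 34.5254
d((18, 11), (17, -20)) = 31.0161
d((18, 11), (-2, -5)) = 25.6125
d((3, -10), (16, 10)) = 23.8537
d((3, -10), (0, -7)) = 4.2426
d((3, -10), (-16, 17)) = 33.0151
d((3, -10), (17, -20)) = 17.2047
d((3, -10), (-2, -5)) = 7.0711
d((16, 10), (0, -7)) = 23.3452
d((16, 10), (-16, 17)) = 32.7567
d((16, 10), (17, -20)) = 30.0167
d((16, 10), (-2, -5)) = 23.4307
d((0, -7), (-16, 17)) = 28.8444
d((0, -7), (17, -20)) = 21.4009
d((0, -7), (-2, -5)) = 2.8284
d((-16, 17), (17, -20)) = 49.5782
d((-16, 17), (-2, -5)) = 26.0768
d((17, -20), (-2, -5)) = 24.2074

Closest pair: (18, 11) and (16, 10) with distance 2.2361

The closest pair is (18, 11) and (16, 10) with Euclidean distance 2.2361. For 7 points, brute-force pairwise comparison is shown above. For large n, the divide-and-conquer algorithm (sort by x, recurse on halves, check the dividing strip) achieves O(n log n).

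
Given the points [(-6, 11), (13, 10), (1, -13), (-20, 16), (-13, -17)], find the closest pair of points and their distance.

Computing all pairwise distances among 5 points:

d((-6, 11), (13, 10)) = 19.0263
d((-6, 11), (1, -13)) = 25.0
d((-6, 11), (-20, 16)) = 14.8661
d((-6, 11), (-13, -17)) = 28.8617
d((13, 10), (1, -13)) = 25.9422
d((13, 10), (-20, 16)) = 33.541
d((13, 10), (-13, -17)) = 37.4833
d((1, -13), (-20, 16)) = 35.805
d((1, -13), (-13, -17)) = 14.5602 <-- minimum
d((-20, 16), (-13, -17)) = 33.7343

Closest pair: (1, -13) and (-13, -17) with distance 14.5602

The closest pair is (1, -13) and (-13, -17) with Euclidean distance 14.5602. For 5 points, brute-force pairwise comparison is shown above. For large n, the divide-and-conquer algorithm (sort by x, recurse on halves, check the dividing strip) achieves O(n log n).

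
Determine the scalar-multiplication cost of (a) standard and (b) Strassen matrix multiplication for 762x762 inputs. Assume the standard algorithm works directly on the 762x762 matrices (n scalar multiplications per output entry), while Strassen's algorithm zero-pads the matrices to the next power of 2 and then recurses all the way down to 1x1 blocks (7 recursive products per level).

Matrix multiplication for 762x762 matrices:

Strassen's algorithm requires power-of-2 dimensions. Pad 762x762 to 1024x1024 (next power of 2).

Standard algorithm: 762^3 = 442450728 multiplications
Strassen's algorithm: 7^(log2(1024)) = 7^10 = 282475249 multiplications
Savings: 442450728 - 282475249 = 159975479 multiplications

Standard: 442450728 multiplications (762^3). Strassen: 282475249 multiplications (7^10, after padding to 1024x1024). Strassen reduces 8 recursive multiplications to 7 at each level.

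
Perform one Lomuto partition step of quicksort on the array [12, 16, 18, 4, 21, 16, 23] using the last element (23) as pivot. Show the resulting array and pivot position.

Lomuto partition with pivot = 23:

Initial array: [12, 16, 18, 4, 21, 16, 23]

arr[0]=12 <= 23: swap with position 0, array becomes [12, 16, 18, 4, 21, 16, 23]
arr[1]=16 <= 23: swap with position 1, array becomes [12, 16, 18, 4, 21, 16, 23]
arr[2]=18 <= 23: swap with position 2, array becomes [12, 16, 18, 4, 21, 16, 23]
arr[3]=4 <= 23: swap with position 3, array becomes [12, 16, 18, 4, 21, 16, 23]
arr[4]=21 <= 23: swap with position 4, array becomes [12, 16, 18, 4, 21, 16, 23]
arr[5]=16 <= 23: swap with position 5, array becomes [12, 16, 18, 4, 21, 16, 23]

Place pivot at position 6: [12, 16, 18, 4, 21, 16, 23]
Pivot position: 6

After partitioning with pivot 23, the array becomes [12, 16, 18, 4, 21, 16, 23]. The pivot is placed at index 6. All elements to the left of the pivot are <= 23, and all elements to the right are > 23.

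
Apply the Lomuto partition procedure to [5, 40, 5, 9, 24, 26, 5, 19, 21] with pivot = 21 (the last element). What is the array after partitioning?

Lomuto partition with pivot = 21:

Initial array: [5, 40, 5, 9, 24, 26, 5, 19, 21]

arr[0]=5 <= 21: swap with position 0, array becomes [5, 40, 5, 9, 24, 26, 5, 19, 21]
arr[1]=40 > 21: no swap
arr[2]=5 <= 21: swap with position 1, array becomes [5, 5, 40, 9, 24, 26, 5, 19, 21]
arr[3]=9 <= 21: swap with position 2, array becomes [5, 5, 9, 40, 24, 26, 5, 19, 21]
arr[4]=24 > 21: no swap
arr[5]=26 > 21: no swap
arr[6]=5 <= 21: swap with position 3, array becomes [5, 5, 9, 5, 24, 26, 40, 19, 21]
arr[7]=19 <= 21: swap with position 4, array becomes [5, 5, 9, 5, 19, 26, 40, 24, 21]

Place pivot at position 5: [5, 5, 9, 5, 19, 21, 40, 24, 26]
Pivot position: 5

After partitioning with pivot 21, the array becomes [5, 5, 9, 5, 19, 21, 40, 24, 26]. The pivot is placed at index 5. All elements to the left of the pivot are <= 21, and all elements to the right are > 21.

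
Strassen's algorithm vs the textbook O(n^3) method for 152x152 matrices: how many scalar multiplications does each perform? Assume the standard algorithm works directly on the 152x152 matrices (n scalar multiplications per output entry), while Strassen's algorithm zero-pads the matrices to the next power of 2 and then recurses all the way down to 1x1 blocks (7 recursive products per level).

Matrix multiplication for 152x152 matrices:

Strassen's algorithm requires power-of-2 dimensions. Pad 152x152 to 256x256 (next power of 2).

Standard algorithm: 152^3 = 3511808 multiplications
Strassen's algorithm: 7^(log2(256)) = 7^8 = 5764801 multiplications
Difference: 3511808 - 5764801 = -2252993 (Strassen uses MORE here due to padding overhead — for small or just-over-power-of-2 n, padding can outweigh the per-level savings)

Standard: 3511808 multiplications (152^3). Strassen: 5764801 multiplications (7^8, after padding to 256x256). Strassen reduces 8 recursive multiplications to 7 at each level.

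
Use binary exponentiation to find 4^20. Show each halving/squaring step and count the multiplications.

Computing 4^20 by squaring (build up from 4^1; each line after the first costs one multiplication):

4^1 = 4
4^2 = (4^1)^2 = 4^2 = 16
4^4 = (4^2)^2 = 16^2 = 256
4^5 = 4 * 4^4 = 4 * 256 = 1024
4^10 = (4^5)^2 = 1024^2 = 1048576
4^20 = (4^10)^2 = 1048576^2 = 1099511627776

Result: 1099511627776
Multiplications needed: 5 (5 lines after 4^1)

4^20 = 1099511627776. Using exponentiation by squaring, this requires 5 multiplications. The key idea: if the exponent is even, square the half-power; if odd, multiply by the base once.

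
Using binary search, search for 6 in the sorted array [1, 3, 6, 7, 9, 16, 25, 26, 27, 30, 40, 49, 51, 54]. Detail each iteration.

Binary search for 6 in [1, 3, 6, 7, 9, 16, 25, 26, 27, 30, 40, 49, 51, 54]:

lo=0, hi=13, mid=6, arr[mid]=25 -> 25 > 6, search left half
lo=0, hi=5, mid=2, arr[mid]=6 -> Found target at index 2!

Binary search finds 6 at index 2 after 2 comparisons. The search repeatedly halves the search space by comparing with the middle element.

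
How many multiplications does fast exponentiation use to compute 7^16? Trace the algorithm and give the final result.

Computing 7^16 by squaring (build up from 7^1; each line after the first costs one multiplication):

7^1 = 7
7^2 = (7^1)^2 = 7^2 = 49
7^4 = (7^2)^2 = 49^2 = 2401
7^8 = (7^4)^2 = 2401^2 = 5764801
7^16 = (7^8)^2 = 5764801^2 = 33232930569601

Result: 33232930569601
Multiplications needed: 4 (4 lines after 7^1)

7^16 = 33232930569601. Using exponentiation by squaring, this requires 4 multiplications. The key idea: if the exponent is even, square the half-power; if odd, multiply by the base once.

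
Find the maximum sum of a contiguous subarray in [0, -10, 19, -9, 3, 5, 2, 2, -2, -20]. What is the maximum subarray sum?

Using Kadane's algorithm on [0, -10, 19, -9, 3, 5, 2, 2, -2, -20]:

Scanning through the array:
Position 1 (value -10): max_ending_here = -10, max_so_far = 0
Position 2 (value 19): max_ending_here = 19, max_so_far = 19
Position 3 (value -9): max_ending_here = 10, max_so_far = 19
Position 4 (value 3): max_ending_here = 13, max_so_far = 19
Position 5 (value 5): max_ending_here = 18, max_so_far = 19
Position 6 (value 2): max_ending_here = 20, max_so_far = 20
Position 7 (value 2): max_ending_here = 22, max_so_far = 22
Position 8 (value -2): max_ending_here = 20, max_so_far = 22
Position 9 (value -20): max_ending_here = 0, max_so_far = 22

Maximum subarray: [19, -9, 3, 5, 2, 2]
Maximum sum: 22

The maximum subarray is [19, -9, 3, 5, 2, 2] with sum 22. This subarray runs from index 2 to index 7.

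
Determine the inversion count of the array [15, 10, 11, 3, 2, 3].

Finding inversions in [15, 10, 11, 3, 2, 3]:

(0, 1): arr[0]=15 > arr[1]=10
(0, 2): arr[0]=15 > arr[2]=11
(0, 3): arr[0]=15 > arr[3]=3
(0, 4): arr[0]=15 > arr[4]=2
(0, 5): arr[0]=15 > arr[5]=3
(1, 3): arr[1]=10 > arr[3]=3
(1, 4): arr[1]=10 > arr[4]=2
(1, 5): arr[1]=10 > arr[5]=3
(2, 3): arr[2]=11 > arr[3]=3
(2, 4): arr[2]=11 > arr[4]=2
(2, 5): arr[2]=11 > arr[5]=3
(3, 4): arr[3]=3 > arr[4]=2

Total inversions: 12

The array has 12 inversion(s): (0,1), (0,2), (0,3), (0,4), (0,5), (1,3), (1,4), (1,5), (2,3), (2,4), (2,5), (3,4). Each pair (i,j) satisfies i < j and arr[i] > arr[j].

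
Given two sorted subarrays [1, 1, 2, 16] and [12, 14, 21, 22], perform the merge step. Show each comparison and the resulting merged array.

Merging process:

Compare 1 vs 12: take 1 from left. Merged: [1]
Compare 1 vs 12: take 1 from left. Merged: [1, 1]
Compare 2 vs 12: take 2 from left. Merged: [1, 1, 2]
Compare 16 vs 12: take 12 from right. Merged: [1, 1, 2, 12]
Compare 16 vs 14: take 14 from right. Merged: [1, 1, 2, 12, 14]
Compare 16 vs 21: take 16 from left. Merged: [1, 1, 2, 12, 14, 16]
Append remaining from right: [21, 22]. Merged: [1, 1, 2, 12, 14, 16, 21, 22]

Final merged array: [1, 1, 2, 12, 14, 16, 21, 22]
Total comparisons: 6

The merged array is [1, 1, 2, 12, 14, 16, 21, 22], requiring 6 comparisons. The merge step runs in O(n) time where n is the total number of elements.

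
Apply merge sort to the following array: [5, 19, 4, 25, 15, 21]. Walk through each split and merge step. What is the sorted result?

Merge sort trace:

Split: [5, 19, 4, 25, 15, 21] -> [5, 19, 4] and [25, 15, 21]
  Split: [5, 19, 4] -> [5] and [19, 4]
    Split: [19, 4] -> [19] and [4]
    Merge: [19] + [4] -> [4, 19]
  Merge: [5] + [4, 19] -> [4, 5, 19]
  Split: [25, 15, 21] -> [25] and [15, 21]
    Split: [15, 21] -> [15] and [21]
    Merge: [15] + [21] -> [15, 21]
  Merge: [25] + [15, 21] -> [15, 21, 25]
Merge: [4, 5, 19] + [15, 21, 25] -> [4, 5, 15, 19, 21, 25]

Final sorted array: [4, 5, 15, 19, 21, 25]

The merge sort proceeds by recursively splitting the array and merging sorted halves.
After all merges, the sorted array is [4, 5, 15, 19, 21, 25].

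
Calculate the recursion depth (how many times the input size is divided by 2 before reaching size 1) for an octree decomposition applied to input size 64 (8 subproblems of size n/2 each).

For divide and conquer with division factor 2:

Problem sizes at each level:
Level 0: 64
Level 1: 32
Level 2: 16
Level 3: 8
Level 4: 4
Level 5: 2
Level 6: 1

The root is level 0 and the size-1 base case is level 6 (the tree spans levels 0 through 6, i.e. 7 levels counting the root), so the depth is the number of divisions: log_2(64) = 6

The recursion tree depth is log_2(64) = 6. At each level, the problem size is divided by 2, so it takes 6 divisions to reduce to a base case of size 1. The algorithm makes 8 recursive calls at each level.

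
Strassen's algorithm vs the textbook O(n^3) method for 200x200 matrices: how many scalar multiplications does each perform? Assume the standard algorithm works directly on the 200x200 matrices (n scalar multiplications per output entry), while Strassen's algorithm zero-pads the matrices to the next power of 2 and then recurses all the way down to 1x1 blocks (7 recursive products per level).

Matrix multiplication for 200x200 matrices:

Strassen's algorithm requires power-of-2 dimensions. Pad 200x200 to 256x256 (next power of 2).

Standard algorithm: 200^3 = 8000000 multiplications
Strassen's algorithm: 7^(log2(256)) = 7^8 = 5764801 multiplications
Savings: 8000000 - 5764801 = 2235199 multiplications

Standard: 8000000 multiplications (200^3). Strassen: 5764801 multiplications (7^8, after padding to 256x256). Strassen reduces 8 recursive multiplications to 7 at each level.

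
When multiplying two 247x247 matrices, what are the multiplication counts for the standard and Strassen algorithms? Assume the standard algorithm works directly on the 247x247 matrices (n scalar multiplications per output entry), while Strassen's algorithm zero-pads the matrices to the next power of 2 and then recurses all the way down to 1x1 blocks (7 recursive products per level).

Matrix multiplication for 247x247 matrices:

Strassen's algorithm requires power-of-2 dimensions. Pad 247x247 to 256x256 (next power of 2).

Standard algorithm: 247^3 = 15069223 multiplications
Strassen's algorithm: 7^(log2(256)) = 7^8 = 5764801 multiplications
Savings: 15069223 - 5764801 = 9304422 multiplications

Standard: 15069223 multiplications (247^3). Strassen: 5764801 multiplications (7^8, after padding to 256x256). Strassen reduces 8 recursive multiplications to 7 at each level.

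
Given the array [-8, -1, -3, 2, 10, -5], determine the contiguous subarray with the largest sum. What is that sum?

Using Kadane's algorithm on [-8, -1, -3, 2, 10, -5]:

Scanning through the array:
Position 1 (value -1): max_ending_here = -1, max_so_far = -1
Position 2 (value -3): max_ending_here = -3, max_so_far = -1
Position 3 (value 2): max_ending_here = 2, max_so_far = 2
Position 4 (value 10): max_ending_here = 12, max_so_far = 12
Position 5 (value -5): max_ending_here = 7, max_so_far = 12

Maximum subarray: [2, 10]
Maximum sum: 12

The maximum subarray is [2, 10] with sum 12. This subarray runs from index 3 to index 4.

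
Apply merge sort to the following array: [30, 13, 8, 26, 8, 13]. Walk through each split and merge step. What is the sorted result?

Merge sort trace:

Split: [30, 13, 8, 26, 8, 13] -> [30, 13, 8] and [26, 8, 13]
  Split: [30, 13, 8] -> [30] and [13, 8]
    Split: [13, 8] -> [13] and [8]
    Merge: [13] + [8] -> [8, 13]
  Merge: [30] + [8, 13] -> [8, 13, 30]
  Split: [26, 8, 13] -> [26] and [8, 13]
    Split: [8, 13] -> [8] and [13]
    Merge: [8] + [13] -> [8, 13]
  Merge: [26] + [8, 13] -> [8, 13, 26]
Merge: [8, 13, 30] + [8, 13, 26] -> [8, 8, 13, 13, 26, 30]

Final sorted array: [8, 8, 13, 13, 26, 30]

The merge sort proceeds by recursively splitting the array and merging sorted halves.
After all merges, the sorted array is [8, 8, 13, 13, 26, 30].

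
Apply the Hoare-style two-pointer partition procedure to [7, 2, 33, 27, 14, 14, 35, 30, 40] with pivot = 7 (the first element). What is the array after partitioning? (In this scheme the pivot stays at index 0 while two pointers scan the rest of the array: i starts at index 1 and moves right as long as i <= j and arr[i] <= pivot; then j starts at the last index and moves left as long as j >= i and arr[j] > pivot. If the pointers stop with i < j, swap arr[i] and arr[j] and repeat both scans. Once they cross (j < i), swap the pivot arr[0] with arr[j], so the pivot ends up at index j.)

Hoare-style two-pointer partition with pivot = 7:

Initial array: [7, 2, 33, 27, 14, 14, 35, 30, 40]

Pointers start at i = 1, j = 8.
i ends at 2, j ends at 1: the pointers have crossed (j < i), so scanning stops.

Swap pivot arr[0] with arr[1] to place pivot at position 1: [2, 7, 33, 27, 14, 14, 35, 30, 40]
Pivot position: 1

After partitioning with pivot 7, the array becomes [2, 7, 33, 27, 14, 14, 35, 30, 40]. The pivot is placed at index 1. All elements to the left of the pivot are <= 7, and all elements to the right are > 7.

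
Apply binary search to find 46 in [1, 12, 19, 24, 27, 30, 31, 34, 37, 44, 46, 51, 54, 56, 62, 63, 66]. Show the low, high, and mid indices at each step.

Binary search for 46 in [1, 12, 19, 24, 27, 30, 31, 34, 37, 44, 46, 51, 54, 56, 62, 63, 66]:

lo=0, hi=16, mid=8, arr[mid]=37 -> 37 < 46, search right half
lo=9, hi=16, mid=12, arr[mid]=54 -> 54 > 46, search left half
lo=9, hi=11, mid=10, arr[mid]=46 -> Found target at index 10!

Binary search finds 46 at index 10 after 3 comparisons. The search repeatedly halves the search space by comparing with the middle element.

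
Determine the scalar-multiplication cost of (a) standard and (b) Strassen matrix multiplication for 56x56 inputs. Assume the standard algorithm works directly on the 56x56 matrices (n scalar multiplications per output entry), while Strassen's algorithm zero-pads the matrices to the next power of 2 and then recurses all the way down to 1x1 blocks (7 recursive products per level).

Matrix multiplication for 56x56 matrices:

Strassen's algorithm requires power-of-2 dimensions. Pad 56x56 to 64x64 (next power of 2).

Standard algorithm: 56^3 = 175616 multiplications
Strassen's algorithm: 7^(log2(64)) = 7^6 = 117649 multiplications
Savings: 175616 - 117649 = 57967 multiplications

Standard: 175616 multiplications (56^3). Strassen: 117649 multiplications (7^6, after padding to 64x64). Strassen reduces 8 recursive multiplications to 7 at each level.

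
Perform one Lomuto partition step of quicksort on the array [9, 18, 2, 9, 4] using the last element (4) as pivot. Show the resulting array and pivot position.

Lomuto partition with pivot = 4:

Initial array: [9, 18, 2, 9, 4]

arr[0]=9 > 4: no swap
arr[1]=18 > 4: no swap
arr[2]=2 <= 4: swap with position 0, array becomes [2, 18, 9, 9, 4]
arr[3]=9 > 4: no swap

Place pivot at position 1: [2, 4, 9, 9, 18]
Pivot position: 1

After partitioning with pivot 4, the array becomes [2, 4, 9, 9, 18]. The pivot is placed at index 1. All elements to the left of the pivot are <= 4, and all elements to the right are > 4.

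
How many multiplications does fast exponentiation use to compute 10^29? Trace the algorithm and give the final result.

Computing 10^29 by squaring (build up from 10^1; each line after the first costs one multiplication):

10^1 = 10
10^2 = (10^1)^2 = 10^2 = 100
10^3 = 10 * 10^2 = 10 * 100 = 1000
10^6 = (10^3)^2 = 1000^2 = 1000000
10^7 = 10 * 10^6 = 10 * 1000000 = 10000000
10^14 = (10^7)^2 = 10000000^2 = 100000000000000
10^28 = (10^14)^2 = 100000000000000^2 = 10000000000000000000000000000
10^29 = 10 * 10^28 = 10 * 10000000000000000000000000000 = 100000000000000000000000000000

Result: 100000000000000000000000000000
Multiplications needed: 7 (7 lines after 10^1)

10^29 = 100000000000000000000000000000. Using exponentiation by squaring, this requires 7 multiplications. The key idea: if the exponent is even, square the half-power; if odd, multiply by the base once.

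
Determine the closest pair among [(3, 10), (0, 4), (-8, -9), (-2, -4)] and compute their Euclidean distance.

Computing all pairwise distances among 4 points:

d((3, 10), (0, 4)) = 6.7082 <-- minimum
d((3, 10), (-8, -9)) = 21.9545
d((3, 10), (-2, -4)) = 14.8661
d((0, 4), (-8, -9)) = 15.2643
d((0, 4), (-2, -4)) = 8.2462
d((-8, -9), (-2, -4)) = 7.8102

Closest pair: (3, 10) and (0, 4) with distance 6.7082

The closest pair is (3, 10) and (0, 4) with Euclidean distance 6.7082. For 4 points, brute-force pairwise comparison is shown above. For large n, the divide-and-conquer algorithm (sort by x, recurse on halves, check the dividing strip) achieves O(n log n).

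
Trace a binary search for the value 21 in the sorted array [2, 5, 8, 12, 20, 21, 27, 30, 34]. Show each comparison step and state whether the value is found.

Binary search for 21 in [2, 5, 8, 12, 20, 21, 27, 30, 34]:

lo=0, hi=8, mid=4, arr[mid]=20 -> 20 < 21, search right half
lo=5, hi=8, mid=6, arr[mid]=27 -> 27 > 21, search left half
lo=5, hi=5, mid=5, arr[mid]=21 -> Found target at index 5!

Binary search finds 21 at index 5 after 3 comparisons. The search repeatedly halves the search space by comparing with the middle element.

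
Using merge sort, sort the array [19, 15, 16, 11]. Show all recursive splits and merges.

Merge sort trace:

Split: [19, 15, 16, 11] -> [19, 15] and [16, 11]
  Split: [19, 15] -> [19] and [15]
  Merge: [19] + [15] -> [15, 19]
  Split: [16, 11] -> [16] and [11]
  Merge: [16] + [11] -> [11, 16]
Merge: [15, 19] + [11, 16] -> [11, 15, 16, 19]

Final sorted array: [11, 15, 16, 19]

The merge sort proceeds by recursively splitting the array and merging sorted halves.
After all merges, the sorted array is [11, 15, 16, 19].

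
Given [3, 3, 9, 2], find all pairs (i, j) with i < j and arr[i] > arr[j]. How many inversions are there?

Finding inversions in [3, 3, 9, 2]:

(0, 3): arr[0]=3 > arr[3]=2
(1, 3): arr[1]=3 > arr[3]=2
(2, 3): arr[2]=9 > arr[3]=2

Total inversions: 3

The array has 3 inversion(s): (0,3), (1,3), (2,3). Each pair (i,j) satisfies i < j and arr[i] > arr[j].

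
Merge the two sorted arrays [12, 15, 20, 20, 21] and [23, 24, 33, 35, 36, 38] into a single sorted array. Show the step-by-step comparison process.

Merging process:

Compare 12 vs 23: take 12 from left. Merged: [12]
Compare 15 vs 23: take 15 from left. Merged: [12, 15]
Compare 20 vs 23: take 20 from left. Merged: [12, 15, 20]
Compare 20 vs 23: take 20 from left. Merged: [12, 15, 20, 20]
Compare 21 vs 23: take 21 from left. Merged: [12, 15, 20, 20, 21]
Append remaining from right: [23, 24, 33, 35, 36, 38]. Merged: [12, 15, 20, 20, 21, 23, 24, 33, 35, 36, 38]

Final merged array: [12, 15, 20, 20, 21, 23, 24, 33, 35, 36, 38]
Total comparisons: 5

The merged array is [12, 15, 20, 20, 21, 23, 24, 33, 35, 36, 38], requiring 5 comparisons. The merge step runs in O(n) time where n is the total number of elements.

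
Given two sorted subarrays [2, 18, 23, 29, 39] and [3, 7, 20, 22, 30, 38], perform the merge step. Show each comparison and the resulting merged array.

Merging process:

Compare 2 vs 3: take 2 from left. Merged: [2]
Compare 18 vs 3: take 3 from right. Merged: [2, 3]
Compare 18 vs 7: take 7 from right. Merged: [2, 3, 7]
Compare 18 vs 20: take 18 from left. Merged: [2, 3, 7, 18]
Compare 23 vs 20: take 20 from right. Merged: [2, 3, 7, 18, 20]
Compare 23 vs 22: take 22 from right. Merged: [2, 3, 7, 18, 20, 22]
Compare 23 vs 30: take 23 from left. Merged: [2, 3, 7, 18, 20, 22, 23]
Compare 29 vs 30: take 29 from left. Merged: [2, 3, 7, 18, 20, 22, 23, 29]
Compare 39 vs 30: take 30 from right. Merged: [2, 3, 7, 18, 20, 22, 23, 29, 30]
Compare 39 vs 38: take 38 from right. Merged: [2, 3, 7, 18, 20, 22, 23, 29, 30, 38]
Append remaining from left: [39]. Merged: [2, 3, 7, 18, 20, 22, 23, 29, 30, 38, 39]

Final merged array: [2, 3, 7, 18, 20, 22, 23, 29, 30, 38, 39]
Total comparisons: 10

The merged array is [2, 3, 7, 18, 20, 22, 23, 29, 30, 38, 39], requiring 10 comparisons. The merge step runs in O(n) time where n is the total number of elements.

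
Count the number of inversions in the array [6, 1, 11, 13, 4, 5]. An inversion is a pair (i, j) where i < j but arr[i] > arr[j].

Finding inversions in [6, 1, 11, 13, 4, 5]:

(0, 1): arr[0]=6 > arr[1]=1
(0, 4): arr[0]=6 > arr[4]=4
(0, 5): arr[0]=6 > arr[5]=5
(2, 4): arr[2]=11 > arr[4]=4
(2, 5): arr[2]=11 > arr[5]=5
(3, 4): arr[3]=13 > arr[4]=4
(3, 5): arr[3]=13 > arr[5]=5

Total inversions: 7

The array has 7 inversion(s): (0,1), (0,4), (0,5), (2,4), (2,5), (3,4), (3,5). Each pair (i,j) satisfies i < j and arr[i] > arr[j].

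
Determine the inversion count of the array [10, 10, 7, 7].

Finding inversions in [10, 10, 7, 7]:

(0, 2): arr[0]=10 > arr[2]=7
(0, 3): arr[0]=10 > arr[3]=7
(1, 2): arr[1]=10 > arr[2]=7
(1, 3): arr[1]=10 > arr[3]=7

Total inversions: 4

The array has 4 inversion(s): (0,2), (0,3), (1,2), (1,3). Each pair (i,j) satisfies i < j and arr[i] > arr[j].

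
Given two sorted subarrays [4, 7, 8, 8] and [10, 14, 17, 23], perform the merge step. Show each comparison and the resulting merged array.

Merging process:

Compare 4 vs 10: take 4 from left. Merged: [4]
Compare 7 vs 10: take 7 from left. Merged: [4, 7]
Compare 8 vs 10: take 8 from left. Merged: [4, 7, 8]
Compare 8 vs 10: take 8 from left. Merged: [4, 7, 8, 8]
Append remaining from right: [10, 14, 17, 23]. Merged: [4, 7, 8, 8, 10, 14, 17, 23]

Final merged array: [4, 7, 8, 8, 10, 14, 17, 23]
Total comparisons: 4

The merged array is [4, 7, 8, 8, 10, 14, 17, 23], requiring 4 comparisons. The merge step runs in O(n) time where n is the total number of elements.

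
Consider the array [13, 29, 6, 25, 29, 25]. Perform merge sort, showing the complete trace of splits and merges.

Merge sort trace:

Split: [13, 29, 6, 25, 29, 25] -> [13, 29, 6] and [25, 29, 25]
  Split: [13, 29, 6] -> [13] and [29, 6]
    Split: [29, 6] -> [29] and [6]
    Merge: [29] + [6] -> [6, 29]
  Merge: [13] + [6, 29] -> [6, 13, 29]
  Split: [25, 29, 25] -> [25] and [29, 25]
    Split: [29, 25] -> [29] and [25]
    Merge: [29] + [25] -> [25, 29]
  Merge: [25] + [25, 29] -> [25, 25, 29]
Merge: [6, 13, 29] + [25, 25, 29] -> [6, 13, 25, 25, 29, 29]

Final sorted array: [6, 13, 25, 25, 29, 29]

The merge sort proceeds by recursively splitting the array and merging sorted halves.
After all merges, the sorted array is [6, 13, 25, 25, 29, 29].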